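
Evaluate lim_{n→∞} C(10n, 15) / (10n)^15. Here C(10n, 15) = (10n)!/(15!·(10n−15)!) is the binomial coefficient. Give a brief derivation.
lim = 1/15! = 1/1307674368000

With N = 10n → ∞: C(N, 15) / N^15 = [N(N−1)…(N−14)] / (15! · N^15) = (1/15!) · 1 · (1 − 1/(10n)) · … · (1 − 14/(10n)). Each factor → 1 as N → ∞, so the limit is 1/15! = 1/1307674368000.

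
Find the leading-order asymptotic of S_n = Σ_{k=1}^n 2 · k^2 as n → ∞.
S_n ~ 2 · n^3 / 3

By integral comparison (Euler-Maclaurin), Σ_{k=1}^n 2 · k^2 = 2 · ∫_0^n x^2 dx + O(n^2) = 2 · n^3/3 + O(n^2). (Equivalently, Faulhaber's formula gives the same leading term.)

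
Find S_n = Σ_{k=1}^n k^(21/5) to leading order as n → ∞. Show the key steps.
S_n ~ (5/26) · n^(26/5)

Integral comparison: Σ_{k=1}^n k^(21/5) = ∫_0^n x^(21/5) dx + O(n^(21/5)). The integral is n^(1 + 21/5) / (1 + 21/5) = n^((21+5)/5) / ((21+5)/5) = (5/26) · n^(26/5).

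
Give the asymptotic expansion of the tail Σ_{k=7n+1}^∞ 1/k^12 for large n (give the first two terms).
Σ_{k>7n} 1/k^12 = 1/(11 · (7n)^11) − 1/(2 · (7n)^12) + O(1/(7n)^13)

Compare to the integral: ∫_{7n}^∞ x^(−12) dx = [−x^(−11)/11]_{7n}^∞ = 1/((12−1)·(7n)^11). The Euler-Maclaurin correction adds −f(7n)/2 = −1/(2·(7n)^12). Euler-Maclaurin then gives
  Σ_{k>7n} 1/k^12 = ∫_{7n}^∞ dx/x^12 − 1/(2·(7n)^12) + O(1/(7n)^13).
(Equivalently this is ζ(12) − Σ_{k≤7n} 1/k^12.)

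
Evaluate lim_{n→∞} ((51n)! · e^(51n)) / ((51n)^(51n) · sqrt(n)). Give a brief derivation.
lim = sqrt(2π·51)

Stirling: (51n)! ~ sqrt(2π·51n) · (51n/e)^(51n). Hence
  (51n)! · e^(51n) / (51n)^(51n) ~ sqrt(2π·51n).
Dividing by sqrt(n): sqrt(2π·51n) / sqrt(n) = sqrt(2π·51) · n^((1−1)/2), so the limit is sqrt(2π·51).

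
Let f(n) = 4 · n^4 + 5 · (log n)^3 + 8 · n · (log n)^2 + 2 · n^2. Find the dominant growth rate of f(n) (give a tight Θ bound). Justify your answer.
f(n) ∈ Θ(n^4)

Compare the terms by growth order. For large n, n^a · (log n)^b dominates n^a' · (log n)^b' iff a > a', or (a = a' and b > b'). Ranking the 4 terms shows the dominant one is 4 · n^4. Hence f(n) ∈ Θ(n^4).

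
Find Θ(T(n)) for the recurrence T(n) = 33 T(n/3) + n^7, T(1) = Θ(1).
T(n) = Θ(n^7)

log_3 33 ≈ 3.183. f(n) = n^7 dominates n^(log_3 33) since 7 > 3.183, and the regularity condition a·f(n/b) = 33·(n/3)^7 = (33/2187)·n^7 ≤ c·f(n) holds with c = 33/2187 ≈ 0.0151 < 1. So this is Case 3: T(n) = Θ(f(n)) = Θ(n^7).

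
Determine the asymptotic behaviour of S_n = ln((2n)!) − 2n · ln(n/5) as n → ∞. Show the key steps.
S_n ~ 2n · (ln 10 − 1) + O(ln n)

Stirling: ln((2n)!) = 2n ln(2n) − 2n + O(ln n).
  S_n = 2n ln(2n) − 2n − 2n ln(n/5) + O(ln n)
      = 2n ln(2n) − 2n ln n + 2n ln 5 − 2n + O(ln n)
      = 2n ln 2 + 2n ln 5 − 2n + O(ln n)
      = 2n (ln 10 − 1) + O(ln n).
Numerically ln(10) − 1 ≈ 1.3026.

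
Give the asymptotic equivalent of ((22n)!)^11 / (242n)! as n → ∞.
((22n)!)^11/(242n)! ~ ((2π·22n)^(10/2) / sqrt(11)) · 11^(−11·22n)  →  0

Write N = 22n. Stirling: N! ~ sqrt(2π N)(N/e)^N and (11N)! ~ sqrt(2π·11N)·(11N/e)^(11N).
  (N!)^11/(11N)! ~ (2π N)^(11/2) (N/e)^(11N) / [sqrt(2π·11N) (11N/e)^(11N)]
     = (2π N)^(11/2) / sqrt(2π·11N) · (N/(11N))^(11N)
     = (2π N)^((11−1)/2) / sqrt(11) · 11^(−11N).
Since 11^11 > 1, the factor 11^(−11N) decays exponentially, so the ratio → 0. Substituting N = 22n gives the stated form.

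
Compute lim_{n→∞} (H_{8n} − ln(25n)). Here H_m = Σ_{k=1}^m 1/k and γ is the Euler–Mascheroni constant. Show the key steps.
lim = ln(8/25) + γ

By Euler-Maclaurin, H_m = ln m + γ + O(1/m). So
  H_{8n} − ln(25n) = ln(8n) + γ − ln(25n) + O(1/n)
                       = ln(8/25) + γ + O(1/n).
Hence the limit is ln(8/25) + γ.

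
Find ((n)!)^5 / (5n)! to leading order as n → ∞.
((n)!)^5/(5n)! ~ ((2π·n)^(4/2) / sqrt(5)) · 5^(−5·n)  →  0

Write N = n. Stirling: N! ~ sqrt(2π N)(N/e)^N and (5N)! ~ sqrt(2π·5N)·(5N/e)^(5N).
  (N!)^5/(5N)! ~ (2π N)^(5/2) (N/e)^(5N) / [sqrt(2π·5N) (5N/e)^(5N)]
     = (2π N)^(5/2) / sqrt(2π·5N) · (N/(5N))^(5N)
     = (2π N)^((5−1)/2) / sqrt(5) · 5^(−5N).
Since 5^5 > 1, the factor 5^(−5N) decays exponentially, so the ratio → 0. Substituting N = n gives the stated form.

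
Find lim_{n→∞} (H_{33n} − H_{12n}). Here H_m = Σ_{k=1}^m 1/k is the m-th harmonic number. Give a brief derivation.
lim = ln(33/12) = ln(11/4)

Euler-Maclaurin gives H_m = ln m + γ + 1/(2m) + O(1/m^2). The γ and O(1/m) terms cancel in the difference:
  H_{33n} − H_{12n} = ln(33n) − ln(12n) + O(1/n) = ln(33/12) + O(1/n).
Hence the limit is ln(33/12) = ln(11/4).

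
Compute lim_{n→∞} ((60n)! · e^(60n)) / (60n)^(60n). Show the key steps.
lim = ∞

Stirling: (60n)! ~ sqrt(2π·60n) · (60n/e)^(60n). Hence
  (60n)! · e^(60n) / (60n)^(60n) ~ sqrt(2π·60n) = sqrt(2π·60) · sqrt(n) → ∞.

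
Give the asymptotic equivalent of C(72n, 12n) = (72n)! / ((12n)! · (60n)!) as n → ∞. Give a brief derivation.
C(72n, 12n) ~ (46656/3125)^(12n) · sqrt(3/(5π·12n))

Write N = 12n. Apply Stirling to each factorial:
  (6N)! ~ sqrt(2π·6N) · (6N/e)^(6N),
  N! ~ sqrt(2π N) · (N/e)^N,
  (5N)! ~ sqrt(2π·5N) · (5N/e)^(5N).
The exponential factors combine to (6N)^(6N) / (N^N · (5N)^(5N)) = 6^(6N)/5^(5N) = (6^6/5^5)^N = (46656/3125)^N.
The square-root prefactors combine to sqrt(2π·6N) / (sqrt(2π N)·sqrt(2π·5N)) = sqrt(6 / (2π·5·N)) = sqrt(3/(5π·12n)).
Substituting N = 12n: C(72n, 12n) ~ (46656/3125)^(12n) · sqrt(3/(5π·12n)).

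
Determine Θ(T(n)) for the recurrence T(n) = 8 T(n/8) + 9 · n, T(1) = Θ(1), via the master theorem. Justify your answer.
T(n) = Θ(n log n)

log_8 8 = 1, and f(n) = 9 · n = Θ(n^(log_8 8)). This is Case 2 of the master theorem: T(n) = Θ(f(n) · log n) = Θ(n log n).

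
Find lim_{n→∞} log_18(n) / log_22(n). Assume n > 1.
lim = ln(22) / ln(18) = log_18(22)

Change of base: log_18(n) = ln n / ln 18 and log_22(n) = ln n / ln 22. The ratio is (ln n / ln 18) · (ln 22 / ln n) = ln 22 / ln 18, a constant independent of n. So the limit is ln 22 / ln 18 = log_18(22).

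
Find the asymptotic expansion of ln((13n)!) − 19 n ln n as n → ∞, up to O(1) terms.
ln((13n)!) − 19 n ln n = −6 n ln n + 13(ln 13 − 1) n + (1/2) ln(2π·13n) + O(1/n)

Stirling: ln((13n)!) = 13n ln(13n) − 13n + (1/2) ln(2π·13n) + O(1/n).
Expand 13n ln(13n) = 13n (ln n + ln 13) = 13n ln n + 13n ln 13.
Subtract 19n ln n: leading term is (13 − 19) n ln n = −6 n ln n. The next term is 13n ln 13 − 13n = 13(ln 13 − 1) n. Then the (1/2) ln(2π·13n) correction.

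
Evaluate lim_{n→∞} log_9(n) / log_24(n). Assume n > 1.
lim = ln(24) / ln(9) = log_9(24)

Change of base: log_9(n) = ln n / ln 9 and log_24(n) = ln n / ln 24. The ratio is (ln n / ln 9) · (ln 24 / ln n) = ln 24 / ln 9, a constant independent of n. So the limit is ln 24 / ln 9 = log_9(24).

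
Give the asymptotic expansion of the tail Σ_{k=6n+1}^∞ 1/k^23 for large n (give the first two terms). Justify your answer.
Σ_{k>6n} 1/k^23 = 1/(22 · (6n)^22) − 1/(2 · (6n)^23) + O(1/(6n)^24)

Compare to the integral: ∫_{6n}^∞ x^(−23) dx = [−x^(−22)/22]_{6n}^∞ = 1/((23−1)·(6n)^22). The Euler-Maclaurin correction adds −f(6n)/2 = −1/(2·(6n)^23). Euler-Maclaurin then gives
  Σ_{k>6n} 1/k^23 = ∫_{6n}^∞ dx/x^23 − 1/(2·(6n)^23) + O(1/(6n)^24).
(Equivalently this is ζ(23) − Σ_{k≤6n} 1/k^23.)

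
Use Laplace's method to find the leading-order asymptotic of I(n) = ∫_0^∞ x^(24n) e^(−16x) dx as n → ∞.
I(n) ~ (sqrt(2π·24n) / 16) · (24n/(16e))^(24n)

Write the integrand as exp(24n ln x − 16x) and set f(x) = 24n ln x − 16x. Then f'(x) = 24n/x − 16 = 0 at x* = 24n/16, and f''(x*) = −24n/x*^2 = −16^2/(24n). Laplace's method (interior maximum) gives
  I(n) ~ e^(f(x*)) · sqrt(2π / |f''(x*)|)
        = exp(24n ln(24n/16) − 24n) · sqrt(2π · 24n / 16^2)
        = (24n/16)^(24n) e^(−24n) · sqrt(2π·24n) / 16
        = (sqrt(2π·24n) / 16) · (24n/(16e))^(24n).
This matches Γ(24n+1)/16^(24n+1) with Stirling applied to Γ.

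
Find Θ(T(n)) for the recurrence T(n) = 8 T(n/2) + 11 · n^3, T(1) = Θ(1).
T(n) = Θ(n^3 log n)

log_2 8 = 3, and f(n) = 11 · n^3 = Θ(n^(log_2 8)). This is Case 2 of the master theorem: T(n) = Θ(f(n) · log n) = Θ(n^3 log n).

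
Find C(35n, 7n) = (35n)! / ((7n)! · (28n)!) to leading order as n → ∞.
C(35n, 7n) ~ (3125/256)^(7n) · sqrt(5/(8π·7n))

Write N = 7n. Apply Stirling to each factorial:
  (5N)! ~ sqrt(2π·5N) · (5N/e)^(5N),
  N! ~ sqrt(2π N) · (N/e)^N,
  (4N)! ~ sqrt(2π·4N) · (4N/e)^(4N).
The exponential factors combine to (5N)^(5N) / (N^N · (4N)^(4N)) = 5^(5N)/4^(4N) = (5^5/4^4)^N = (3125/256)^N.
The square-root prefactors combine to sqrt(2π·5N) / (sqrt(2π N)·sqrt(2π·4N)) = sqrt(5 / (2π·4·N)) = sqrt(5/(8π·7n)).
Substituting N = 7n: C(35n, 7n) ~ (3125/256)^(7n) · sqrt(5/(8π·7n)).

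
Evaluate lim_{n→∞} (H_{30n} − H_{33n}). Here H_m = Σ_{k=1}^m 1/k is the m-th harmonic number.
lim = ln(30/33) = ln(10/11)

Euler-Maclaurin gives H_m = ln m + γ + 1/(2m) + O(1/m^2). The γ and O(1/m) terms cancel in the difference:
  H_{30n} − H_{33n} = ln(30n) − ln(33n) + O(1/n) = ln(30/33) + O(1/n).
Hence the limit is ln(30/33) = ln(10/11).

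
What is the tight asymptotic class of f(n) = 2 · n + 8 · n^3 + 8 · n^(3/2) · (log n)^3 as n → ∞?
f(n) ∈ Θ(n^3)

Compare the terms by growth order. For large n, n^a · (log n)^b dominates n^a' · (log n)^b' iff a > a', or (a = a' and b > b'). Ranking the 3 terms shows the dominant one is 8 · n^3. Hence f(n) ∈ Θ(n^3).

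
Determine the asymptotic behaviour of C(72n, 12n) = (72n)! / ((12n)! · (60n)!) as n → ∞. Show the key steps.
C(72n, 12n) ~ (46656/3125)^(12n) · sqrt(3/(5π·12n))

Write N = 12n. Apply Stirling to each factorial:
  (6N)! ~ sqrt(2π·6N) · (6N/e)^(6N),
  N! ~ sqrt(2π N) · (N/e)^N,
  (5N)! ~ sqrt(2π·5N) · (5N/e)^(5N).
The exponential factors combine to (6N)^(6N) / (N^N · (5N)^(5N)) = 6^(6N)/5^(5N) = (6^6/5^5)^N = (46656/3125)^N.
The square-root prefactors combine to sqrt(2π·6N) / (sqrt(2π N)·sqrt(2π·5N)) = sqrt(6 / (2π·5·N)) = sqrt(3/(5π·12n)).
Substituting N = 12n: C(72n, 12n) ~ (46656/3125)^(12n) · sqrt(3/(5π·12n)).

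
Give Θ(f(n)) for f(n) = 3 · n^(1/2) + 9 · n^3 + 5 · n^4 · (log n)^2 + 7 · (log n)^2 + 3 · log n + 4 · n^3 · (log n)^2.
f(n) ∈ Θ(n^4 · (log n)^2)

Compare the terms by growth order. For large n, n^a · (log n)^b dominates n^a' · (log n)^b' iff a > a', or (a = a' and b > b'). Ranking the 6 terms shows the dominant one is 5 · n^4 · (log n)^2. Hence f(n) ∈ Θ(n^4 · (log n)^2).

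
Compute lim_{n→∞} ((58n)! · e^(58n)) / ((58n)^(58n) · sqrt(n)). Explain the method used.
lim = sqrt(2π·58)

Stirling: (58n)! ~ sqrt(2π·58n) · (58n/e)^(58n). Hence
  (58n)! · e^(58n) / (58n)^(58n) ~ sqrt(2π·58n).
Dividing by sqrt(n): sqrt(2π·58n) / sqrt(n) = sqrt(2π·58) · n^((1−1)/2), so the limit is sqrt(2π·58).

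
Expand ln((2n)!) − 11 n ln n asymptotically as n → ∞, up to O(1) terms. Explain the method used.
ln((2n)!) − 11 n ln n = −9 n ln n + 2(ln 2 − 1) n + (1/2) ln(2π·2n) + O(1/n)

Stirling: ln((2n)!) = 2n ln(2n) − 2n + (1/2) ln(2π·2n) + O(1/n).
Expand 2n ln(2n) = 2n (ln n + ln 2) = 2n ln n + 2n ln 2.
Subtract 11n ln n: leading term is (2 − 11) n ln n = −9 n ln n. The next term is 2n ln 2 − 2n = 2(ln 2 − 1) n. Then the (1/2) ln(2π·2n) correction.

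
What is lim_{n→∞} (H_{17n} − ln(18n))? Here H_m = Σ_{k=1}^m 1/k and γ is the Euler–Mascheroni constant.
lim = ln(17/18) + γ

By Euler-Maclaurin, H_m = ln m + γ + O(1/m). So
  H_{17n} − ln(18n) = ln(17n) + γ − ln(18n) + O(1/n)
                       = ln(17/18) + γ + O(1/n).
Hence the limit is ln(17/18) + γ.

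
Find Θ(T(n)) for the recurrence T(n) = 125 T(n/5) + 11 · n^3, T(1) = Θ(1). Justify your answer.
T(n) = Θ(n^3 log n)

log_5 125 = 3, and f(n) = 11 · n^3 = Θ(n^(log_5 125)). This is Case 2 of the master theorem: T(n) = Θ(f(n) · log n) = Θ(n^3 log n).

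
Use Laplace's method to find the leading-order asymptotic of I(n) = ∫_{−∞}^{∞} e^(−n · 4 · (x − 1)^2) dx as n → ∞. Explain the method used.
I(n) = sqrt(π/(4n))

Here φ(x) = 4 · (x − 1)^2 has its unique minimum at x* = 1 with φ(x*) = 0 and φ''(x*) = 8. Laplace's method gives
  I(n) ~ e^(−n φ(x*)) · sqrt(2π / (n · φ''(x*))) = sqrt(2π / (8n)) = sqrt(π/(4n)).
This is exact: substituting u = (x − 1)·sqrt(4n) gives I(n) = (1/sqrt(4n)) ∫_{−∞}^{∞} e^(−u^2) du = sqrt(π/(4n)).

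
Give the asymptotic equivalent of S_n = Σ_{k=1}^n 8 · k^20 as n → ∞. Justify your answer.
S_n ~ 8 · n^21 / 21

By integral comparison (Euler-Maclaurin), Σ_{k=1}^n 8 · k^20 = 8 · ∫_0^n x^20 dx + O(n^20) = 8 · n^21/21 + O(n^20). (Equivalently, Faulhaber's formula gives the same leading term.)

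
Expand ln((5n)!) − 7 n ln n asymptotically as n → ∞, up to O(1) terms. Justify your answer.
ln((5n)!) − 7 n ln n = −2 n ln n + 5(ln 5 − 1) n + (1/2) ln(2π·5n) + O(1/n)

Stirling: ln((5n)!) = 5n ln(5n) − 5n + (1/2) ln(2π·5n) + O(1/n).
Expand 5n ln(5n) = 5n (ln n + ln 5) = 5n ln n + 5n ln 5.
Subtract 7n ln n: leading term is (5 − 7) n ln n = −2 n ln n. The next term is 5n ln 5 − 5n = 5(ln 5 − 1) n. Then the (1/2) ln(2π·5n) correction.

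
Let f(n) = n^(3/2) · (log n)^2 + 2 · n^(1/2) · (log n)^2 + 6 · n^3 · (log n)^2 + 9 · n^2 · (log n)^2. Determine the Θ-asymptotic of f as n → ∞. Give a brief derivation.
f(n) ∈ Θ(n^3 · (log n)^2)

Compare the terms by growth order. For large n, n^a · (log n)^b dominates n^a' · (log n)^b' iff a > a', or (a = a' and b > b'). Ranking the 4 terms shows the dominant one is 6 · n^3 · (log n)^2. Hence f(n) ∈ Θ(n^3 · (log n)^2).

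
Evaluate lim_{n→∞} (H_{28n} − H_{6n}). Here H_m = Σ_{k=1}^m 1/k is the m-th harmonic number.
lim = ln(28/6) = ln(14/3)

Euler-Maclaurin gives H_m = ln m + γ + 1/(2m) + O(1/m^2). The γ and O(1/m) terms cancel in the difference:
  H_{28n} − H_{6n} = ln(28n) − ln(6n) + O(1/n) = ln(28/6) + O(1/n).
Hence the limit is ln(28/6) = ln(14/3).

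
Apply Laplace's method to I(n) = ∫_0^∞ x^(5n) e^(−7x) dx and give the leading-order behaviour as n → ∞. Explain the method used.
I(n) ~ (sqrt(2π·5n) / 7) · (5n/(7e))^(5n)

Write the integrand as exp(5n ln x − 7x) and set f(x) = 5n ln x − 7x. Then f'(x) = 5n/x − 7 = 0 at x* = 5n/7, and f''(x*) = −5n/x*^2 = −7^2/(5n). Laplace's method (interior maximum) gives
  I(n) ~ e^(f(x*)) · sqrt(2π / |f''(x*)|)
        = exp(5n ln(5n/7) − 5n) · sqrt(2π · 5n / 7^2)
        = (5n/7)^(5n) e^(−5n) · sqrt(2π·5n) / 7
        = (sqrt(2π·5n) / 7) · (5n/(7e))^(5n).
This matches Γ(5n+1)/7^(5n+1) with Stirling applied to Γ.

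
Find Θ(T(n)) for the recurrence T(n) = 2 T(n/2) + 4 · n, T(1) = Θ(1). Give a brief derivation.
T(n) = Θ(n log n)

log_2 2 = 1, and f(n) = 4 · n = Θ(n^(log_2 2)). This is Case 2 of the master theorem: T(n) = Θ(f(n) · log n) = Θ(n log n).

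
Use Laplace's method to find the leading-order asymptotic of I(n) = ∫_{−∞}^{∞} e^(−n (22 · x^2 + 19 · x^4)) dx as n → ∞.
I(n) ~ sqrt(π/(22n))

φ(x) = 22 · x^2 + 19 · x^4 has its unique global minimum at x* = 0 (since φ'(x) = 44x + 76x^3 = 0 only at x = 0 for real x with both coefficients positive, and φ → ∞ as |x| → ∞). At x* = 0, φ(0) = 0 and φ''(0) = 44. Laplace's method then gives
  I(n) ~ sqrt(2π / (n · φ''(0))) · e^(−n φ(0)) = sqrt(2π / (44n)) = sqrt(π/(22n)).
The 19 · x^4 term contributes only at subleading order (an O(1/n) relative correction).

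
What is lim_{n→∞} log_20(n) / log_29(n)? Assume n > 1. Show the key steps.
lim = ln(29) / ln(20) = log_20(29)

Change of base: log_20(n) = ln n / ln 20 and log_29(n) = ln n / ln 29. The ratio is (ln n / ln 20) · (ln 29 / ln n) = ln 29 / ln 20, a constant independent of n. So the limit is ln 29 / ln 20 = log_20(29).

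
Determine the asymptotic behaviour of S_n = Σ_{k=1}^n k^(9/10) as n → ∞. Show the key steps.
S_n ~ (10/19) · n^(19/10)

Integral comparison: Σ_{k=1}^n k^(9/10) = ∫_0^n x^(9/10) dx + O(n^(9/10)). The integral is n^(1 + 9/10) / (1 + 9/10) = n^((9+10)/10) / ((9+10)/10) = (10/19) · n^(19/10).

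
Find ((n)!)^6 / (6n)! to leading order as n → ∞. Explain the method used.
((n)!)^6/(6n)! ~ ((2π·n)^(5/2) / sqrt(6)) · 6^(−6·n)  →  0

Write N = n. Stirling: N! ~ sqrt(2π N)(N/e)^N and (6N)! ~ sqrt(2π·6N)·(6N/e)^(6N).
  (N!)^6/(6N)! ~ (2π N)^(6/2) (N/e)^(6N) / [sqrt(2π·6N) (6N/e)^(6N)]
     = (2π N)^(6/2) / sqrt(2π·6N) · (N/(6N))^(6N)
     = (2π N)^((6−1)/2) / sqrt(6) · 6^(−6N).
Since 6^6 > 1, the factor 6^(−6N) decays exponentially, so the ratio → 0. Substituting N = n gives the stated form.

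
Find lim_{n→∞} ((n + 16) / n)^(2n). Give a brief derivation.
lim = e^32

Rewrite as (1 + 16/n)^(2n). By the standard limit (1 + x/n)^n → e^x, we have (1 + 16/n)^n → e^16, and raising to the 2nd power gives e^32.
More precisely, ln[(1 + 16/n)^(2n)] = 2n · ln(1 + 16/n) = 2n · (16/n + O(1/n^2)) = 32 + O(1/n) → 32.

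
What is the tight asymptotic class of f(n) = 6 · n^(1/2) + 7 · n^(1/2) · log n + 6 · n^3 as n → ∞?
f(n) ∈ Θ(n^3)

Compare the terms by growth order. For large n, n^a · (log n)^b dominates n^a' · (log n)^b' iff a > a', or (a = a' and b > b'). Ranking the 3 terms shows the dominant one is 6 · n^3. Hence f(n) ∈ Θ(n^3).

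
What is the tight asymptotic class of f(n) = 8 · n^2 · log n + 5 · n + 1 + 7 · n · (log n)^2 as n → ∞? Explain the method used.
f(n) ∈ Θ(n^2 · log n)

Compare the terms by growth order. For large n, n^a · (log n)^b dominates n^a' · (log n)^b' iff a > a', or (a = a' and b > b'). Ranking the 4 terms shows the dominant one is 8 · n^2 · log n. Hence f(n) ∈ Θ(n^2 · log n).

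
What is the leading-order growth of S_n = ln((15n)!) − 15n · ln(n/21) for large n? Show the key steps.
S_n ~ 15n · (ln 315 − 1) + O(ln n)

Stirling: ln((15n)!) = 15n ln(15n) − 15n + O(ln n).
  S_n = 15n ln(15n) − 15n − 15n ln(n/21) + O(ln n)
      = 15n ln(15n) − 15n ln n + 15n ln 21 − 15n + O(ln n)
      = 15n ln 15 + 15n ln 21 − 15n + O(ln n)
      = 15n (ln 315 − 1) + O(ln n).
Numerically ln(315) − 1 ≈ 4.7526.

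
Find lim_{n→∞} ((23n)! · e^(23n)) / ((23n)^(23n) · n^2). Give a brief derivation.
lim = 0

Stirling: (23n)! ~ sqrt(2π·23n) · (23n/e)^(23n). Hence
  (23n)! · e^(23n) / (23n)^(23n) ~ sqrt(2π·23n).
Dividing by n^2: sqrt(2π·23n) / n^2 = sqrt(2π·23) · n^((1−4)/2), so the expression behaves like sqrt(2π·23) · n^((1−4)/2) → 0.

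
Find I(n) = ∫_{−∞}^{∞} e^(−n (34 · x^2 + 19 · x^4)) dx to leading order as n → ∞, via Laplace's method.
I(n) ~ sqrt(π/(34n))

φ(x) = 34 · x^2 + 19 · x^4 has its unique global minimum at x* = 0 (since φ'(x) = 68x + 76x^3 = 0 only at x = 0 for real x with both coefficients positive, and φ → ∞ as |x| → ∞). At x* = 0, φ(0) = 0 and φ''(0) = 68. Laplace's method then gives
  I(n) ~ sqrt(2π / (n · φ''(0))) · e^(−n φ(0)) = sqrt(2π / (68n)) = sqrt(π/(34n)).
The 19 · x^4 term contributes only at subleading order (an O(1/n) relative correction).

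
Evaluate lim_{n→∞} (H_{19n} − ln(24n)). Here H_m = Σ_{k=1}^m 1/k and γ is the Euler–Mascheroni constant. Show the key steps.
lim = ln(19/24) + γ

By Euler-Maclaurin, H_m = ln m + γ + O(1/m). So
  H_{19n} − ln(24n) = ln(19n) + γ − ln(24n) + O(1/n)
                       = ln(19/24) + γ + O(1/n).
Hence the limit is ln(19/24) + γ.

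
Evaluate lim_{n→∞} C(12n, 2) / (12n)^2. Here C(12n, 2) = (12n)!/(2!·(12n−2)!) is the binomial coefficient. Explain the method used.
lim = 1/2! = 1/2

With N = 12n → ∞: C(N, 2) / N^2 = [N(N−1)…(N−1)] / (2! · N^2) = (1/2!) · 1 · (1 − 1/(12n)). Each factor → 1 as N → ∞, so the limit is 1/2! = 1/2.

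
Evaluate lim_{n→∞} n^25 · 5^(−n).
lim = 0

Exponentials with base > 1 dominate every fixed polynomial: for any fixed c, n^c / 5^n → 0 as n → ∞ (e.g. by the ratio test, or by writing 5^n = e^(n ln 5) and noting e^(n ln 5) / n^c → ∞). Hence n^25 · 5^(−n) = n^25 / 5^n → 0.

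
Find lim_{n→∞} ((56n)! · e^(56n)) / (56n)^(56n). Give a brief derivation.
lim = ∞

Stirling: (56n)! ~ sqrt(2π·56n) · (56n/e)^(56n). Hence
  (56n)! · e^(56n) / (56n)^(56n) ~ sqrt(2π·56n) = sqrt(2π·56) · sqrt(n) → ∞.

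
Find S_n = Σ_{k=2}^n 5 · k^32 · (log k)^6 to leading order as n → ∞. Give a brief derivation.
S_n ~ 5 · n^33 · (log n)^6 / 33

By integral comparison, S_n = ∫_1^n 5 · x^32 · (log x)^6 dx + O(n^32 · (log n)^6). For the integral, the leading term of ∫_1^n x^32 (log x)^6 dx is n^33/33 · (log n)^6 (by repeated integration by parts; each step lowers the log-exponent and produces a relatively O(1/log n) correction). Hence S_n ~ 5 · n^33 · (log n)^6 / 33.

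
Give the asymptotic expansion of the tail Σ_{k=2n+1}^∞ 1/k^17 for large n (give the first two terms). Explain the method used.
Σ_{k>2n} 1/k^17 = 1/(16 · (2n)^16) − 1/(2 · (2n)^17) + O(1/(2n)^18)

Compare to the integral: ∫_{2n}^∞ x^(−17) dx = [−x^(−16)/16]_{2n}^∞ = 1/((17−1)·(2n)^16). The Euler-Maclaurin correction adds −f(2n)/2 = −1/(2·(2n)^17). Euler-Maclaurin then gives
  Σ_{k>2n} 1/k^17 = ∫_{2n}^∞ dx/x^17 − 1/(2·(2n)^17) + O(1/(2n)^18).
(Equivalently this is ζ(17) − Σ_{k≤2n} 1/k^17.)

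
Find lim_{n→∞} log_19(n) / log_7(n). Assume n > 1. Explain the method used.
lim = ln(7) / ln(19) = log_19(7)

Change of base: log_19(n) = ln n / ln 19 and log_7(n) = ln n / ln 7. The ratio is (ln n / ln 19) · (ln 7 / ln n) = ln 7 / ln 19, a constant independent of n. So the limit is ln 7 / ln 19 = log_19(7).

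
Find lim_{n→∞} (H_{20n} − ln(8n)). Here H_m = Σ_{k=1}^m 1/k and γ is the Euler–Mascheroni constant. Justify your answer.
lim = ln(5/2) + γ

By Euler-Maclaurin, H_m = ln m + γ + O(1/m). So
  H_{20n} − ln(8n) = ln(20n) + γ − ln(8n) + O(1/n)
                       = ln(20/8) + γ + O(1/n).
Hence the limit is ln(20/8) + γ (= ln(5/2)).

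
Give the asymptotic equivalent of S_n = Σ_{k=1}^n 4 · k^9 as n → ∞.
S_n ~ 2 · n^10 / 5

By integral comparison (Euler-Maclaurin), Σ_{k=1}^n 4 · k^9 = 4 · ∫_0^n x^9 dx + O(n^9) = 4 · n^10/10 = 2 · n^10 / 5 + O(n^9). (Equivalently, Faulhaber's formula gives the same leading term.)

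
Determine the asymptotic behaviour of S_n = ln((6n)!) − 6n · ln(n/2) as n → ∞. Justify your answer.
S_n ~ 6n · (ln 12 − 1) + O(ln n)

Stirling: ln((6n)!) = 6n ln(6n) − 6n + O(ln n).
  S_n = 6n ln(6n) − 6n − 6n ln(n/2) + O(ln n)
      = 6n ln(6n) − 6n ln n + 6n ln 2 − 6n + O(ln n)
      = 6n ln 6 + 6n ln 2 − 6n + O(ln n)
      = 6n (ln 12 − 1) + O(ln n).
Numerically ln(12) − 1 ≈ 1.4849.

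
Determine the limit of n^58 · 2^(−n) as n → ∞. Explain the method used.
lim = 0

Exponentials with base > 1 dominate every fixed polynomial: for any fixed c, n^c / 2^n → 0 as n → ∞ (e.g. by the ratio test, or by writing 2^n = e^(n ln 2) and noting e^(n ln 2) / n^c → ∞). Hence n^58 · 2^(−n) = n^58 / 2^n → 0.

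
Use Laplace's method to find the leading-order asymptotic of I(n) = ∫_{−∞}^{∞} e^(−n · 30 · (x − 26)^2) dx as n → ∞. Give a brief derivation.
I(n) = sqrt(π/(30n))

Here φ(x) = 30 · (x − 26)^2 has its unique minimum at x* = 26 with φ(x*) = 0 and φ''(x*) = 60. Laplace's method gives
  I(n) ~ e^(−n φ(x*)) · sqrt(2π / (n · φ''(x*))) = sqrt(2π / (60n)) = sqrt(π/(30n)).
This is exact: substituting u = (x − 26)·sqrt(30n) gives I(n) = (1/sqrt(30n)) ∫_{−∞}^{∞} e^(−u^2) du = sqrt(π/(30n)).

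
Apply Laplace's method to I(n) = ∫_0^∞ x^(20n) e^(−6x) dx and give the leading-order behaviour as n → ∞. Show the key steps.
I(n) ~ (sqrt(2π·20n) / 6) · (20n/(6e))^(20n)

Write the integrand as exp(20n ln x − 6x) and set f(x) = 20n ln x − 6x. Then f'(x) = 20n/x − 6 = 0 at x* = 20n/6, and f''(x*) = −20n/x*^2 = −6^2/(20n). Laplace's method (interior maximum) gives
  I(n) ~ e^(f(x*)) · sqrt(2π / |f''(x*)|)
        = exp(20n ln(20n/6) − 20n) · sqrt(2π · 20n / 6^2)
        = (20n/6)^(20n) e^(−20n) · sqrt(2π·20n) / 6
        = (sqrt(2π·20n) / 6) · (20n/(6e))^(20n).
This matches Γ(20n+1)/6^(20n+1) with Stirling applied to Γ.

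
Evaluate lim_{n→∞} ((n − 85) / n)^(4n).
lim = e^(−340)

Rewrite as (1 − 85/n)^(4n). By the standard limit (1 + x/n)^n → e^x, we have (1 − 85/n)^n → e^(−85), and raising to the 4th power gives e^(−340).
More precisely, ln[(1 − 85/n)^(4n)] = 4n · ln(1 − 85/n) = 4n · (-85/n + O(1/n^2)) = -340 + O(1/n) → -340.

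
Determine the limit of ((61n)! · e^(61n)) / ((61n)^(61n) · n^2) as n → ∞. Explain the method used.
lim = 0

Stirling: (61n)! ~ sqrt(2π·61n) · (61n/e)^(61n). Hence
  (61n)! · e^(61n) / (61n)^(61n) ~ sqrt(2π·61n).
Dividing by n^2: sqrt(2π·61n) / n^2 = sqrt(2π·61) · n^((1−4)/2), so the expression behaves like sqrt(2π·61) · n^((1−4)/2) → 0.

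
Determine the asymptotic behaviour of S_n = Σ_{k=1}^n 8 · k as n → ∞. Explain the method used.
S_n ~ 4 · n^2

By integral comparison (Euler-Maclaurin), Σ_{k=1}^n 8 · k = 8 · ∫_0^n x^1 dx + O(n) = 8 · n^2/2 = 4 · n^2 + O(n). (Equivalently, Faulhaber's formula gives the same leading term.)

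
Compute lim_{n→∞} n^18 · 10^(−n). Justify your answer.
lim = 0

Exponentials with base > 1 dominate every fixed polynomial: for any fixed c, n^c / 10^n → 0 as n → ∞ (e.g. by the ratio test, or by writing 10^n = e^(n ln 10) and noting e^(n ln 10) / n^c → ∞). Hence n^18 · 10^(−n) = n^18 / 10^n → 0.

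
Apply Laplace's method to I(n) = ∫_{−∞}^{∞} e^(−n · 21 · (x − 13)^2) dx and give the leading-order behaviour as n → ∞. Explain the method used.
I(n) = sqrt(π/(21n))

Here φ(x) = 21 · (x − 13)^2 has its unique minimum at x* = 13 with φ(x*) = 0 and φ''(x*) = 42. Laplace's method gives
  I(n) ~ e^(−n φ(x*)) · sqrt(2π / (n · φ''(x*))) = sqrt(2π / (42n)) = sqrt(π/(21n)).
This is exact: substituting u = (x − 13)·sqrt(21n) gives I(n) = (1/sqrt(21n)) ∫_{−∞}^{∞} e^(−u^2) du = sqrt(π/(21n)).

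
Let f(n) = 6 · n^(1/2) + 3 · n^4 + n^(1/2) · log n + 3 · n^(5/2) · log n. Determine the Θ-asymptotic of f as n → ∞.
f(n) ∈ Θ(n^4)

Compare the terms by growth order. For large n, n^a · (log n)^b dominates n^a' · (log n)^b' iff a > a', or (a = a' and b > b'). Ranking the 4 terms shows the dominant one is 3 · n^4. Hence f(n) ∈ Θ(n^4).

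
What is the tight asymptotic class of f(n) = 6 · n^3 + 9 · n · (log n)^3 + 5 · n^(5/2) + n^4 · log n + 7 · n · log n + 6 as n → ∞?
f(n) ∈ Θ(n^4 · log n)

Compare the terms by growth order. For large n, n^a · (log n)^b dominates n^a' · (log n)^b' iff a > a', or (a = a' and b > b'). Ranking the 6 terms shows the dominant one is n^4 · log n. Hence f(n) ∈ Θ(n^4 · log n).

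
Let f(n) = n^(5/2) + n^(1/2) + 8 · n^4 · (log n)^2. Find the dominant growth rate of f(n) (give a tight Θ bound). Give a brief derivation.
f(n) ∈ Θ(n^4 · (log n)^2)

Compare the terms by growth order. For large n, n^a · (log n)^b dominates n^a' · (log n)^b' iff a > a', or (a = a' and b > b'). Ranking the 3 terms shows the dominant one is 8 · n^4 · (log n)^2. Hence f(n) ∈ Θ(n^4 · (log n)^2).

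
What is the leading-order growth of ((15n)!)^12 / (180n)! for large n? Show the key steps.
((15n)!)^12/(180n)! ~ ((2π·15n)^(11/2) / sqrt(12)) · 12^(−12·15n)  →  0

Write N = 15n. Stirling: N! ~ sqrt(2π N)(N/e)^N and (12N)! ~ sqrt(2π·12N)·(12N/e)^(12N).
  (N!)^12/(12N)! ~ (2π N)^(12/2) (N/e)^(12N) / [sqrt(2π·12N) (12N/e)^(12N)]
     = (2π N)^(12/2) / sqrt(2π·12N) · (N/(12N))^(12N)
     = (2π N)^((12−1)/2) / sqrt(12) · 12^(−12N).
Since 12^12 > 1, the factor 12^(−12N) decays exponentially, so the ratio → 0. Substituting N = 15n gives the stated form.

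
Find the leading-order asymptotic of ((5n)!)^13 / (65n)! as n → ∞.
((5n)!)^13/(65n)! ~ ((2π·5n)^(12/2) / sqrt(13)) · 13^(−13·5n)  →  0

Write N = 5n. Stirling: N! ~ sqrt(2π N)(N/e)^N and (13N)! ~ sqrt(2π·13N)·(13N/e)^(13N).
  (N!)^13/(13N)! ~ (2π N)^(13/2) (N/e)^(13N) / [sqrt(2π·13N) (13N/e)^(13N)]
     = (2π N)^(13/2) / sqrt(2π·13N) · (N/(13N))^(13N)
     = (2π N)^((13−1)/2) / sqrt(13) · 13^(−13N).
Since 13^13 > 1, the factor 13^(−13N) decays exponentially, so the ratio → 0. Substituting N = 5n gives the stated form.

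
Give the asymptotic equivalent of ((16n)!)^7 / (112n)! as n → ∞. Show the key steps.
((16n)!)^7/(112n)! ~ ((2π·16n)^(6/2) / sqrt(7)) · 7^(−7·16n)  →  0

Write N = 16n. Stirling: N! ~ sqrt(2π N)(N/e)^N and (7N)! ~ sqrt(2π·7N)·(7N/e)^(7N).
  (N!)^7/(7N)! ~ (2π N)^(7/2) (N/e)^(7N) / [sqrt(2π·7N) (7N/e)^(7N)]
     = (2π N)^(7/2) / sqrt(2π·7N) · (N/(7N))^(7N)
     = (2π N)^((7−1)/2) / sqrt(7) · 7^(−7N).
Since 7^7 > 1, the factor 7^(−7N) decays exponentially, so the ratio → 0. Substituting N = 16n gives the stated form.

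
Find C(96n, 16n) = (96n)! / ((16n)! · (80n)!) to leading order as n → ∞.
C(96n, 16n) ~ (46656/3125)^(16n) · sqrt(3/(5π·16n))

Write N = 16n. Apply Stirling to each factorial:
  (6N)! ~ sqrt(2π·6N) · (6N/e)^(6N),
  N! ~ sqrt(2π N) · (N/e)^N,
  (5N)! ~ sqrt(2π·5N) · (5N/e)^(5N).
The exponential factors combine to (6N)^(6N) / (N^N · (5N)^(5N)) = 6^(6N)/5^(5N) = (6^6/5^5)^N = (46656/3125)^N.
The square-root prefactors combine to sqrt(2π·6N) / (sqrt(2π N)·sqrt(2π·5N)) = sqrt(6 / (2π·5·N)) = sqrt(3/(5π·16n)).
Substituting N = 16n: C(96n, 16n) ~ (46656/3125)^(16n) · sqrt(3/(5π·16n)).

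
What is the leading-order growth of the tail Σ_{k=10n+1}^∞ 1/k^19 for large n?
Σ_{k>10n} 1/k^19 ~ 1/(18 · (10n)^18)

Compare to the integral: ∫_{10n}^∞ x^(−19) dx = [−x^(−18)/18]_{10n}^∞ = 1/((19−1)·(10n)^18). Euler-Maclaurin then gives
  Σ_{k>10n} 1/k^19 = ∫_{10n}^∞ dx/x^19 − 1/(2·(10n)^19) + O(1/(10n)^20).
(Equivalently this is ζ(19) − Σ_{k≤10n} 1/k^19.)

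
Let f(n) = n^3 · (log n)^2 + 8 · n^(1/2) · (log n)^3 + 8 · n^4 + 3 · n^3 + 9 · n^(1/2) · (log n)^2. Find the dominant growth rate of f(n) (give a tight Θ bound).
f(n) ∈ Θ(n^4)

Compare the terms by growth order. For large n, n^a · (log n)^b dominates n^a' · (log n)^b' iff a > a', or (a = a' and b > b'). Ranking the 5 terms shows the dominant one is 8 · n^4. Hence f(n) ∈ Θ(n^4).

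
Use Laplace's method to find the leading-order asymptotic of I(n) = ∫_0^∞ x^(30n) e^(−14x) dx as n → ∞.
I(n) ~ (sqrt(2π·30n) / 14) · (30n/(14e))^(30n)

Write the integrand as exp(30n ln x − 14x) and set f(x) = 30n ln x − 14x. Then f'(x) = 30n/x − 14 = 0 at x* = 30n/14, and f''(x*) = −30n/x*^2 = −14^2/(30n). Laplace's method (interior maximum) gives
  I(n) ~ e^(f(x*)) · sqrt(2π / |f''(x*)|)
        = exp(30n ln(30n/14) − 30n) · sqrt(2π · 30n / 14^2)
        = (30n/14)^(30n) e^(−30n) · sqrt(2π·30n) / 14
        = (sqrt(2π·30n) / 14) · (30n/(14e))^(30n).
This matches Γ(30n+1)/14^(30n+1) with Stirling applied to Γ.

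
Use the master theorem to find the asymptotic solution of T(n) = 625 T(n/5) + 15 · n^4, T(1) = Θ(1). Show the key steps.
T(n) = Θ(n^4 log n)

log_5 625 = 4, and f(n) = 15 · n^4 = Θ(n^(log_5 625)). This is Case 2 of the master theorem: T(n) = Θ(f(n) · log n) = Θ(n^4 log n).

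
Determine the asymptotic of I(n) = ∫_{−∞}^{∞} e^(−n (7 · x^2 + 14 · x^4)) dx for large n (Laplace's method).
I(n) ~ sqrt(π/(7n))

φ(x) = 7 · x^2 + 14 · x^4 has its unique global minimum at x* = 0 (since φ'(x) = 14x + 56x^3 = 0 only at x = 0 for real x with both coefficients positive, and φ → ∞ as |x| → ∞). At x* = 0, φ(0) = 0 and φ''(0) = 14. Laplace's method then gives
  I(n) ~ sqrt(2π / (n · φ''(0))) · e^(−n φ(0)) = sqrt(2π / (14n)) = sqrt(π/(7n)).
The 14 · x^4 term contributes only at subleading order (an O(1/n) relative correction).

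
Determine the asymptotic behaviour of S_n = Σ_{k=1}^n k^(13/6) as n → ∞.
S_n ~ (6/19) · n^(19/6)

Integral comparison: Σ_{k=1}^n k^(13/6) = ∫_0^n x^(13/6) dx + O(n^(13/6)). The integral is n^(1 + 13/6) / (1 + 13/6) = n^((13+6)/6) / ((13+6)/6) = (6/19) · n^(19/6).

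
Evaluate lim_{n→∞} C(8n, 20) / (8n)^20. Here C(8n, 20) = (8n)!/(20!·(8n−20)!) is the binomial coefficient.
lim = 1/20! = 1/2432902008176640000

With N = 8n → ∞: C(N, 20) / N^20 = [N(N−1)…(N−19)] / (20! · N^20) = (1/20!) · 1 · (1 − 1/(8n)) · … · (1 − 19/(8n)). Each factor → 1 as N → ∞, so the limit is 1/20! = 1/2432902008176640000.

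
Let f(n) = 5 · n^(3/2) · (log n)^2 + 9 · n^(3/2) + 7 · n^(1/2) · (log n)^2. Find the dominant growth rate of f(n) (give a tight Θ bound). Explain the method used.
f(n) ∈ Θ(n^(3/2) · (log n)^2)

Compare the terms by growth order. For large n, n^a · (log n)^b dominates n^a' · (log n)^b' iff a > a', or (a = a' and b > b'). Ranking the 3 terms shows the dominant one is 5 · n^(3/2) · (log n)^2. Hence f(n) ∈ Θ(n^(3/2) · (log n)^2).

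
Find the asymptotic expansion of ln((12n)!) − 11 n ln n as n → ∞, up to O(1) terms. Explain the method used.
ln((12n)!) − 11 n ln n = n ln n + 12(ln 12 − 1) n + (1/2) ln(2π·12n) + O(1/n)

Stirling: ln((12n)!) = 12n ln(12n) − 12n + (1/2) ln(2π·12n) + O(1/n).
Expand 12n ln(12n) = 12n (ln n + ln 12) = 12n ln n + 12n ln 12.
Subtract 11n ln n: leading term is (12 − 11) n ln n = n ln n. The next term is 12n ln 12 − 12n = 12(ln 12 − 1) n. Then the (1/2) ln(2π·12n) correction.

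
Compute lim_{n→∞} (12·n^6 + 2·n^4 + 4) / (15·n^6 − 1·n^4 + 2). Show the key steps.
lim = 12/15 = 4/5

For large n the leading n^6 terms dominate both numerator and denominator. Dividing top and bottom by n^6, every other term tends to 0, leaving 12/15 = 4/5.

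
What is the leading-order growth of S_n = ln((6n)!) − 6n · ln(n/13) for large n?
S_n ~ 6n · (ln 78 − 1) + O(ln n)

Stirling: ln((6n)!) = 6n ln(6n) − 6n + O(ln n).
  S_n = 6n ln(6n) − 6n − 6n ln(n/13) + O(ln n)
      = 6n ln(6n) − 6n ln n + 6n ln 13 − 6n + O(ln n)
      = 6n ln 6 + 6n ln 13 − 6n + O(ln n)
      = 6n (ln 78 − 1) + O(ln n).
Numerically ln(78) − 1 ≈ 3.3567.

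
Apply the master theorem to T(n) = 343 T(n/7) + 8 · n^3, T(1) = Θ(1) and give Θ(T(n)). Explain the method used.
T(n) = Θ(n^3 log n)

log_7 343 = 3, and f(n) = 8 · n^3 = Θ(n^(log_7 343)). This is Case 2 of the master theorem: T(n) = Θ(f(n) · log n) = Θ(n^3 log n).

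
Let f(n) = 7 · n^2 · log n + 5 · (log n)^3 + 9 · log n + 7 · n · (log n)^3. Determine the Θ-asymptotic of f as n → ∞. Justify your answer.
f(n) ∈ Θ(n^2 · log n)

Compare the terms by growth order. For large n, n^a · (log n)^b dominates n^a' · (log n)^b' iff a > a', or (a = a' and b > b'). Ranking the 4 terms shows the dominant one is 7 · n^2 · log n. Hence f(n) ∈ Θ(n^2 · log n).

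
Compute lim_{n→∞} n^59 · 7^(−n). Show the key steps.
lim = 0

Exponentials with base > 1 dominate every fixed polynomial: for any fixed c, n^c / 7^n → 0 as n → ∞ (e.g. by the ratio test, or by writing 7^n = e^(n ln 7) and noting e^(n ln 7) / n^c → ∞). Hence n^59 · 7^(−n) = n^59 / 7^n → 0.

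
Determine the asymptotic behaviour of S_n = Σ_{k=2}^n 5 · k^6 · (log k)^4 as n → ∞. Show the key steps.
S_n ~ 5 · n^7 · (log n)^4 / 7

By integral comparison, S_n = ∫_1^n 5 · x^6 · (log x)^4 dx + O(n^6 · (log n)^4). For the integral, the leading term of ∫_1^n x^6 (log x)^4 dx is n^7/7 · (log n)^4 (by repeated integration by parts; each step lowers the log-exponent and produces a relatively O(1/log n) correction). Hence S_n ~ 5 · n^7 · (log n)^4 / 7.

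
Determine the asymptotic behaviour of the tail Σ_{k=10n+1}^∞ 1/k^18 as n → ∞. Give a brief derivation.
Σ_{k>10n} 1/k^18 ~ 1/(17 · (10n)^17)

Compare to the integral: ∫_{10n}^∞ x^(−18) dx = [−x^(−17)/17]_{10n}^∞ = 1/((18−1)·(10n)^17). Euler-Maclaurin then gives
  Σ_{k>10n} 1/k^18 = ∫_{10n}^∞ dx/x^18 − 1/(2·(10n)^18) + O(1/(10n)^19).
(Equivalently this is ζ(18) − Σ_{k≤10n} 1/k^18.)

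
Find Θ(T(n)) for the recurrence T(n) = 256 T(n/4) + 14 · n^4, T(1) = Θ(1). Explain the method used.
T(n) = Θ(n^4 log n)

log_4 256 = 4, and f(n) = 14 · n^4 = Θ(n^(log_4 256)). This is Case 2 of the master theorem: T(n) = Θ(f(n) · log n) = Θ(n^4 log n).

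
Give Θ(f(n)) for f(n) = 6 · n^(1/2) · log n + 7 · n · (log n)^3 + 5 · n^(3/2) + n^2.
f(n) ∈ Θ(n^2)

Compare the terms by growth order. For large n, n^a · (log n)^b dominates n^a' · (log n)^b' iff a > a', or (a = a' and b > b'). Ranking the 4 terms shows the dominant one is n^2. Hence f(n) ∈ Θ(n^2).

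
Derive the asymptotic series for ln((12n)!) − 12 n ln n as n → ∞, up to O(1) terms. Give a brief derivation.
ln((12n)!) − 12 n ln n = 12(ln 12 − 1) n + (1/2) ln(2π·12n) + O(1/n)

Stirling: ln((12n)!) = 12n ln(12n) − 12n + (1/2) ln(2π·12n) + O(1/n).
Since 12n ln(12n) = 12n ln n + 12n ln 12, subtracting 12n ln n cancels the n ln n term exactly. What remains is 12(ln 12 − 1) n + (1/2) ln(2π·12n) + O(1/n).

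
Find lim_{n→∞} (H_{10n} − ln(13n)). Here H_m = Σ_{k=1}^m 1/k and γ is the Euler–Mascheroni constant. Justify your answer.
lim = ln(10/13) + γ

By Euler-Maclaurin, H_m = ln m + γ + O(1/m). So
  H_{10n} − ln(13n) = ln(10n) + γ − ln(13n) + O(1/n)
                       = ln(10/13) + γ + O(1/n).
Hence the limit is ln(10/13) + γ.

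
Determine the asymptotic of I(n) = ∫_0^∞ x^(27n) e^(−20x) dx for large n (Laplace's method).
I(n) ~ (sqrt(2π·27n) / 20) · (27n/(20e))^(27n)

Write the integrand as exp(27n ln x − 20x) and set f(x) = 27n ln x − 20x. Then f'(x) = 27n/x − 20 = 0 at x* = 27n/20, and f''(x*) = −27n/x*^2 = −20^2/(27n). Laplace's method (interior maximum) gives
  I(n) ~ e^(f(x*)) · sqrt(2π / |f''(x*)|)
        = exp(27n ln(27n/20) − 27n) · sqrt(2π · 27n / 20^2)
        = (27n/20)^(27n) e^(−27n) · sqrt(2π·27n) / 20
        = (sqrt(2π·27n) / 20) · (27n/(20e))^(27n).
This matches Γ(27n+1)/20^(27n+1) with Stirling applied to Γ.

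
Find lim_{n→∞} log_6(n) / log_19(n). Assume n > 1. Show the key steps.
lim = ln(19) / ln(6) = log_6(19)

Change of base: log_6(n) = ln n / ln 6 and log_19(n) = ln n / ln 19. The ratio is (ln n / ln 6) · (ln 19 / ln n) = ln 19 / ln 6, a constant independent of n. So the limit is ln 19 / ln 6 = log_6(19).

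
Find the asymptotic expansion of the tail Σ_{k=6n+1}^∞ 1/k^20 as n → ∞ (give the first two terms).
Σ_{k>6n} 1/k^20 = 1/(19 · (6n)^19) − 1/(2 · (6n)^20) + O(1/(6n)^21)

Compare to the integral: ∫_{6n}^∞ x^(−20) dx = [−x^(−19)/19]_{6n}^∞ = 1/((20−1)·(6n)^19). The Euler-Maclaurin correction adds −f(6n)/2 = −1/(2·(6n)^20). Euler-Maclaurin then gives
  Σ_{k>6n} 1/k^20 = ∫_{6n}^∞ dx/x^20 − 1/(2·(6n)^20) + O(1/(6n)^21).
(Equivalently this is ζ(20) − Σ_{k≤6n} 1/k^20.)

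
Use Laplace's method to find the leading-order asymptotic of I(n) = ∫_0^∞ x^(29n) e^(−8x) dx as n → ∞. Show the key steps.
I(n) ~ (sqrt(2π·29n) / 8) · (29n/(8e))^(29n)

Write the integrand as exp(29n ln x − 8x) and set f(x) = 29n ln x − 8x. Then f'(x) = 29n/x − 8 = 0 at x* = 29n/8, and f''(x*) = −29n/x*^2 = −8^2/(29n). Laplace's method (interior maximum) gives
  I(n) ~ e^(f(x*)) · sqrt(2π / |f''(x*)|)
        = exp(29n ln(29n/8) − 29n) · sqrt(2π · 29n / 8^2)
        = (29n/8)^(29n) e^(−29n) · sqrt(2π·29n) / 8
        = (sqrt(2π·29n) / 8) · (29n/(8e))^(29n).
This matches Γ(29n+1)/8^(29n+1) with Stirling applied to Γ.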